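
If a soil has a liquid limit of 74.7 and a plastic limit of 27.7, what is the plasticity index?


Using PI = LL - PL
PI = 74.7 - 27.7
PI = 47.0


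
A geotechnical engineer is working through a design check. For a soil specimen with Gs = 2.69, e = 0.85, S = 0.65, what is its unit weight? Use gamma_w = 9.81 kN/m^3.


Result: 17.194 kN/m^3

Derivation:
Using gamma = gamma_w * (Gs + S*e) / (1 + e)
Numerator: Gs + S*e = 2.69 + 0.65*0.85 = 3.2425
Denominator: 1 + e = 1 + 0.85 = 1.85
gamma = 9.81 * 3.2425 / 1.85
gamma = 17.194 kN/m^3


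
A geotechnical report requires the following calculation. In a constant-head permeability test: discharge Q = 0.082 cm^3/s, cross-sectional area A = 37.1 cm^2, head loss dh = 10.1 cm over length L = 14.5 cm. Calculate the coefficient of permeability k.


Compute hydraulic gradient:
i = dh / L = 10.1 / 14.5 = 0.696552
Then apply Darcy's law:
k = Q / (A * i)
k = 0.082 / (37.1 * 0.696552)
k = 0.082 / 25.8421
k = 0.003173 cm/s


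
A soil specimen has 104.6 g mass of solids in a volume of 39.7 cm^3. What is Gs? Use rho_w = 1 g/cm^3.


Result: 2.635

Derivation:
Using Gs = m_s / (V_s * rho_w)
Since rho_w = 1 g/cm^3:
Gs = 104.6 / 39.7
Gs = 2.635


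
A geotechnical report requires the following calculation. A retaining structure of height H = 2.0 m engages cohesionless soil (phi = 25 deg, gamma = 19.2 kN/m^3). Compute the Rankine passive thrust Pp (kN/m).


Compute passive earth pressure coefficient:
Kp = tan^2(45 + phi/2) = tan^2(57.5) = 2.463913
Compute passive force:
Pp = 0.5 * Kp * gamma * H^2
Pp = 0.5 * 2.463913 * 19.2 * 2.0^2
Pp = 94.61 kN/m


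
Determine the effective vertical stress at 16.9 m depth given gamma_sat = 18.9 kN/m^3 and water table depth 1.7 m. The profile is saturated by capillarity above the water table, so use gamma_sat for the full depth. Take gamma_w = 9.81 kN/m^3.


Total stress = gamma_sat * depth
sigma = 18.9 * 16.9 = 319.41 kPa
Pore water pressure u = gamma_w * (depth - d_wt)
u = 9.81 * (16.9 - 1.7) = 149.112 kPa
Effective stress = sigma - u
sigma' = 319.41 - 149.112 = 170.3 kPa


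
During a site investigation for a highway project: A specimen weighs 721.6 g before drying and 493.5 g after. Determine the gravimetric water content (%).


Result: 46.22 %

Derivation:
Using w = (m_wet - m_dry) / m_dry * 100
m_wet - m_dry = 721.6 - 493.5 = 228.1 g
w = 228.1 / 493.5 * 100
w = 46.22 %


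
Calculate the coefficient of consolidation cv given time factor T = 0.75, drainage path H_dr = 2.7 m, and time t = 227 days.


Using cv = T * H_dr^2 / t
H_dr^2 = 2.7^2 = 7.29
cv = 0.75 * 7.29 / 227
cv = 0.02409 m^2/day


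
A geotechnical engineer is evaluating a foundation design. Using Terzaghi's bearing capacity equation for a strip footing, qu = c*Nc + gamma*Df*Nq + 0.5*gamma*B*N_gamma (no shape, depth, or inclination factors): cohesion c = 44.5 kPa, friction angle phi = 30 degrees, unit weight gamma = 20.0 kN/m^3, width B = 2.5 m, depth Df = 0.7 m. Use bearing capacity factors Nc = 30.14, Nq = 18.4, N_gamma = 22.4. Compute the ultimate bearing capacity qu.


Compute qu = c*Nc + gamma*Df*Nq + 0.5*gamma*B*N_gamma
Term 1: 44.5 * 30.14 = 1341.23
Term 2: 20.0 * 0.7 * 18.4 = 257.6
Term 3: 0.5 * 20.0 * 2.5 * 22.4 = 560.0
qu = 1341.23 + 257.6 + 560.0
qu = 2158.83 kPa


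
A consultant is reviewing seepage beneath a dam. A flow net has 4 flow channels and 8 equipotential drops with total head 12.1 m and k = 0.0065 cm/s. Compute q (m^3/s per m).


Convert k to m/s for unit consistency with H:
k = 0.0065 cm/s = 0.0065 / 100 m/s = 6.5e-05 m/s
Using q = k * H * Nf / Nd
Nf / Nd = 4 / 8 = 0.5
q = 6.5e-05 * 12.1 * 0.5
q = 0.0003932 m^3/s per m


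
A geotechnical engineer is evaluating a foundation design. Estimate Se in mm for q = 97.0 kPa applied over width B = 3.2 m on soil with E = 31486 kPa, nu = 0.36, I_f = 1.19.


Result: 10.211 mm

Derivation:
Using Se = q * B * (1 - nu^2) * I_f / E
1 - nu^2 = 1 - 0.36^2 = 0.8704
Se = 97.0 * 3.2 * 0.8704 * 1.19 / 31486
Se = 0.010211 m
Convert to mm: Se = 0.010211 * 1000 = 10.211 mm


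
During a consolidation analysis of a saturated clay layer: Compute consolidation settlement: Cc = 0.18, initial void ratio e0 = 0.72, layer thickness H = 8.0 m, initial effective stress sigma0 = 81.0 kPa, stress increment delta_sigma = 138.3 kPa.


Result: 0.3621 m

Derivation:
Using Sc = Cc * H / (1 + e0) * log10((sigma0 + delta_sigma) / sigma0)
Stress ratio = (81.0 + 138.3) / 81.0 = 2.70741
log10(2.70741) = 0.432554
Cc * H / (1 + e0) = 0.18 * 8.0 / (1 + 0.72) = 0.837209
Sc = 0.837209 * 0.432554
Sc = 0.3621 m


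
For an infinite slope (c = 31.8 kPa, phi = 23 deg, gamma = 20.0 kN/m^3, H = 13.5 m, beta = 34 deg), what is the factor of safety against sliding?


Result: 0.883

Derivation:
Using Fs = c / (gamma*H*sin(beta)*cos(beta)) + tan(phi)/tan(beta)
Cohesion contribution = 31.8 / (20.0*13.5*sin(34)*cos(34))
Cohesion contribution = 0.254055
Friction contribution = tan(23)/tan(34) = 0.62931
Fs = 0.254055 + 0.62931
Fs = 0.883


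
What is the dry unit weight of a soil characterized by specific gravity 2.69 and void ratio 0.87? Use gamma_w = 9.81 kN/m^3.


Using gamma_d = Gs * gamma_w / (1 + e)
gamma_d = 2.69 * 9.81 / (1 + 0.87)
gamma_d = 2.69 * 9.81 / 1.87
gamma_d = 14.112 kN/m^3


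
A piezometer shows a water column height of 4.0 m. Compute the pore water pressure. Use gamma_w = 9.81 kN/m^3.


Using u = gamma_w * h_w
u = 9.81 * 4.0
u = 39.24 kPa


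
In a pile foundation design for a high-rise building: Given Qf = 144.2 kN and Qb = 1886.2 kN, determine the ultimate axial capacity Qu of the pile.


Result: 2030.4 kN

Derivation:
Using Qu = Qf + Qb
Qu = 144.2 + 1886.2
Qu = 2030.4 kN


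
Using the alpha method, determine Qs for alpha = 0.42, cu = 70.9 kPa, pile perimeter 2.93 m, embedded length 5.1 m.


Using Qs = alpha * cu * perimeter * L
Qs = 0.42 * 70.9 * 2.93 * 5.1
Qs = 444.97 kN


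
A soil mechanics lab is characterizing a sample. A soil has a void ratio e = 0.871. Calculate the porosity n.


Result: 0.4655

Derivation:
Using the relation n = e / (1 + e)
n = 0.871 / (1 + 0.871)
n = 0.871 / 1.871
n = 0.4655


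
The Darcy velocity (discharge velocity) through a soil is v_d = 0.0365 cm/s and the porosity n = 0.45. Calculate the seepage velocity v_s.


Using v_s = v_d / n
v_s = 0.0365 / 0.45
v_s = 0.08111 cm/s


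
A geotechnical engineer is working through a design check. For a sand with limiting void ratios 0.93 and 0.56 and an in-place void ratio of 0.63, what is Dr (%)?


Using Dr = (e_max - e) / (e_max - e_min) * 100
e_max - e = 0.93 - 0.63 = 0.3
e_max - e_min = 0.93 - 0.56 = 0.37
Dr = 0.3 / 0.37 * 100
Dr = 81.08 %


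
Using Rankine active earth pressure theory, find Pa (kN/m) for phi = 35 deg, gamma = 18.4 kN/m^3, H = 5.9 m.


Compute active earth pressure coefficient:
Ka = tan^2(45 - phi/2) = tan^2(27.5) = 0.27099
Compute active force:
Pa = 0.5 * Ka * gamma * H^2
Pa = 0.5 * 0.27099 * 18.4 * 5.9^2
Pa = 86.79 kN/m


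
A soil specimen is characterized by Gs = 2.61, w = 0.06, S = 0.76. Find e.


Using the relation e = Gs * w / S
e = 2.61 * 0.06 / 0.76
e = 0.2061


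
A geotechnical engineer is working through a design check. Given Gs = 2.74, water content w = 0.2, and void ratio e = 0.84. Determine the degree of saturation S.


Using S = Gs * w / e
S = 2.74 * 0.2 / 0.84
S = 0.6524


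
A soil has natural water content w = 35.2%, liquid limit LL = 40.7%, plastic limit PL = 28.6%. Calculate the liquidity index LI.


First compute the plasticity index:
PI = LL - PL = 40.7 - 28.6 = 12.1
Then compute the liquidity index:
LI = (w - PL) / PI
LI = (35.2 - 28.6) / 12.1
LI = 0.545


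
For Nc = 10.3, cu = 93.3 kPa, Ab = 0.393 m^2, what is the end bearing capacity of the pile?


Result: 377.67 kN

Derivation:
Using Qb = Nc * cu * Ab
Qb = 10.3 * 93.3 * 0.393
Qb = 377.67 kN


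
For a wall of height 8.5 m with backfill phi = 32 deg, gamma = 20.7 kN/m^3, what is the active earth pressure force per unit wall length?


Compute active earth pressure coefficient:
Ka = tan^2(45 - phi/2) = tan^2(29.0) = 0.307259
Compute active force:
Pa = 0.5 * Ka * gamma * H^2
Pa = 0.5 * 0.307259 * 20.7 * 8.5^2
Pa = 229.76 kN/m


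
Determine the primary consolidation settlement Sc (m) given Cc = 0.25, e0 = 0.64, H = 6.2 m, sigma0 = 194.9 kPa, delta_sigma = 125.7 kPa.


Result: 0.2043 m

Derivation:
Using Sc = Cc * H / (1 + e0) * log10((sigma0 + delta_sigma) / sigma0)
Stress ratio = (194.9 + 125.7) / 194.9 = 1.64495
log10(1.64495) = 0.216152
Cc * H / (1 + e0) = 0.25 * 6.2 / (1 + 0.64) = 0.945122
Sc = 0.945122 * 0.216152
Sc = 0.2043 m


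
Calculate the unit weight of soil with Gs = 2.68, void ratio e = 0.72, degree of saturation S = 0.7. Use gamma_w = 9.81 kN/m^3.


Using gamma = gamma_w * (Gs + S*e) / (1 + e)
Numerator: Gs + S*e = 2.68 + 0.7*0.72 = 3.184
Denominator: 1 + e = 1 + 0.72 = 1.72
gamma = 9.81 * 3.184 / 1.72
gamma = 18.16 kN/m^3


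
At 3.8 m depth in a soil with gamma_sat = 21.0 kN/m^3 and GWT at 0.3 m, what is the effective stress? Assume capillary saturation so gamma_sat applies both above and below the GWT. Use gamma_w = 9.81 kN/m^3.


Result: 45.47 kPa

Derivation:
Total stress = gamma_sat * depth
sigma = 21.0 * 3.8 = 79.8 kPa
Pore water pressure u = gamma_w * (depth - d_wt)
u = 9.81 * (3.8 - 0.3) = 34.335 kPa
Effective stress = sigma - u
sigma' = 79.8 - 34.335 = 45.47 kPa


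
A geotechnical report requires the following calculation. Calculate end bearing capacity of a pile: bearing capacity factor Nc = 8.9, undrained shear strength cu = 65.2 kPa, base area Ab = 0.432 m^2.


Using Qb = Nc * cu * Ab
Qb = 8.9 * 65.2 * 0.432
Qb = 250.68 kN


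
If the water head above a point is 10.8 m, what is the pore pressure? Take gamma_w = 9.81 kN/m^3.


Result: 105.95 kPa

Derivation:
Using u = gamma_w * h_w
u = 9.81 * 10.8
u = 105.95 kPa


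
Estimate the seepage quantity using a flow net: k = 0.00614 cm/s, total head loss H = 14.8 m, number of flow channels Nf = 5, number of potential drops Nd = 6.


Result: 0.0007573 m^3/s per m

Derivation:
Convert k to m/s for unit consistency with H:
k = 0.00614 cm/s = 0.00614 / 100 m/s = 6.14e-05 m/s
Using q = k * H * Nf / Nd
Nf / Nd = 5 / 6 = 0.8333
q = 6.14e-05 * 14.8 * 0.8333
q = 0.0007573 m^3/s per m


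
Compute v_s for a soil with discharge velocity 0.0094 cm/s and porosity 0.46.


Using v_s = v_d / n
v_s = 0.0094 / 0.46
v_s = 0.02043 cm/s


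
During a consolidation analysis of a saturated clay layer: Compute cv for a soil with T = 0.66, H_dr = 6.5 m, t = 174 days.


Using cv = T * H_dr^2 / t
H_dr^2 = 6.5^2 = 42.25
cv = 0.66 * 42.25 / 174
cv = 0.16026 m^2/day


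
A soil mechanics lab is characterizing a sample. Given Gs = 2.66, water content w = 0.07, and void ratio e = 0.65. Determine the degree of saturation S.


Using S = Gs * w / e
S = 2.66 * 0.07 / 0.65
S = 0.2865


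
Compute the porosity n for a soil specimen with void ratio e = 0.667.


Using the relation n = e / (1 + e)
n = 0.667 / (1 + 0.667)
n = 0.667 / 1.667
n = 0.4001


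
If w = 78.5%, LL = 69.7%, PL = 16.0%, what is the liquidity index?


First compute the plasticity index:
PI = LL - PL = 69.7 - 16.0 = 53.7
Then compute the liquidity index:
LI = (w - PL) / PI
LI = (78.5 - 16.0) / 53.7
LI = 1.164


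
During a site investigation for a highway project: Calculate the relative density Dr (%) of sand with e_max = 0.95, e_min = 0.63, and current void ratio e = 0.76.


Using Dr = (e_max - e) / (e_max - e_min) * 100
e_max - e = 0.95 - 0.76 = 0.19
e_max - e_min = 0.95 - 0.63 = 0.32
Dr = 0.19 / 0.32 * 100
Dr = 59.37 %


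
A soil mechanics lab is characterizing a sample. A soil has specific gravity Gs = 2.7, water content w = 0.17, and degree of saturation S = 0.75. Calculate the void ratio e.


Using the relation e = Gs * w / S
e = 2.7 * 0.17 / 0.75
e = 0.612


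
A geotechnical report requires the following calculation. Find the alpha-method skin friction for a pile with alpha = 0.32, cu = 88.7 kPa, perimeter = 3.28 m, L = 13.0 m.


Using Qs = alpha * cu * perimeter * L
Qs = 0.32 * 88.7 * 3.28 * 13.0
Qs = 1210.29 kN


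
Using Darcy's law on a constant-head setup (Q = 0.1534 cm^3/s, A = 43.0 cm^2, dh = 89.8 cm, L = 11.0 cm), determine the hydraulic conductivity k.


Result: 0.000437 cm/s

Derivation:
Compute hydraulic gradient:
i = dh / L = 89.8 / 11.0 = 8.16364
Then apply Darcy's law:
k = Q / (A * i)
k = 0.1534 / (43.0 * 8.16364)
k = 0.1534 / 351.036
k = 0.000437 cm/s


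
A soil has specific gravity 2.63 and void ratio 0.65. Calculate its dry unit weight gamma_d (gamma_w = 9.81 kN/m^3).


Result: 15.637 kN/m^3

Derivation:
Using gamma_d = Gs * gamma_w / (1 + e)
gamma_d = 2.63 * 9.81 / (1 + 0.65)
gamma_d = 2.63 * 9.81 / 1.65
gamma_d = 15.637 kN/m^3


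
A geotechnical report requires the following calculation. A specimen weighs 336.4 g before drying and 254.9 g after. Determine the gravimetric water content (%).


Using w = (m_wet - m_dry) / m_dry * 100
m_wet - m_dry = 336.4 - 254.9 = 81.5 g
w = 81.5 / 254.9 * 100
w = 31.97 %


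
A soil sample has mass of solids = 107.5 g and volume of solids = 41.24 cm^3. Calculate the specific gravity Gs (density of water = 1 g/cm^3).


Using Gs = m_s / (V_s * rho_w)
Since rho_w = 1 g/cm^3:
Gs = 107.5 / 41.24
Gs = 2.607


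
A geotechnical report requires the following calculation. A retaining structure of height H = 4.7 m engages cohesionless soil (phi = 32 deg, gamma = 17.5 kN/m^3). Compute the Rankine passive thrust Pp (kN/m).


Result: 629.07 kN/m

Derivation:
Compute passive earth pressure coefficient:
Kp = tan^2(45 + phi/2) = tan^2(61.0) = 3.254588
Compute passive force:
Pp = 0.5 * Kp * gamma * H^2
Pp = 0.5 * 3.254588 * 17.5 * 4.7^2
Pp = 629.07 kN/m


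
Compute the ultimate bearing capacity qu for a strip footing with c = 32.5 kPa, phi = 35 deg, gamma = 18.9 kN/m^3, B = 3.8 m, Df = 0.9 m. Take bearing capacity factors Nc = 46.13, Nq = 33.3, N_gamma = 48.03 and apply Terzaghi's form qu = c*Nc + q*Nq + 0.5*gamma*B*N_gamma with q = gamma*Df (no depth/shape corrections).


Result: 3790.42 kPa

Derivation:
Compute qu = c*Nc + gamma*Df*Nq + 0.5*gamma*B*N_gamma
Term 1: 32.5 * 46.13 = 1499.225
Term 2: 18.9 * 0.9 * 33.3 = 566.433
Term 3: 0.5 * 18.9 * 3.8 * 48.03 = 1724.7573
qu = 1499.225 + 566.433 + 1724.7573
qu = 3790.42 kPa


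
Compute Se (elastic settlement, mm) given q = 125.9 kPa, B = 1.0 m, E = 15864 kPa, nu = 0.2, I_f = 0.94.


Using Se = q * B * (1 - nu^2) * I_f / E
1 - nu^2 = 1 - 0.2^2 = 0.96
Se = 125.9 * 1.0 * 0.96 * 0.94 / 15864
Se = 0.007162 m
Convert to mm: Se = 0.007162 * 1000 = 7.162 mm


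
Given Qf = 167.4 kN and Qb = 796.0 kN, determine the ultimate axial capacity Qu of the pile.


Result: 963.4 kN

Derivation:
Using Qu = Qf + Qb
Qu = 167.4 + 796.0
Qu = 963.4 kN


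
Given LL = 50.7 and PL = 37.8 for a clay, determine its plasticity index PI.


Using PI = LL - PL
PI = 50.7 - 37.8
PI = 12.9


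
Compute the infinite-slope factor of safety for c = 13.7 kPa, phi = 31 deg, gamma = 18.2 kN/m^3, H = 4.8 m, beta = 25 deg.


Using Fs = c / (gamma*H*sin(beta)*cos(beta)) + tan(phi)/tan(beta)
Cohesion contribution = 13.7 / (18.2*4.8*sin(25)*cos(25))
Cohesion contribution = 0.409434
Friction contribution = tan(31)/tan(25) = 1.28855
Fs = 0.409434 + 1.28855
Fs = 1.698


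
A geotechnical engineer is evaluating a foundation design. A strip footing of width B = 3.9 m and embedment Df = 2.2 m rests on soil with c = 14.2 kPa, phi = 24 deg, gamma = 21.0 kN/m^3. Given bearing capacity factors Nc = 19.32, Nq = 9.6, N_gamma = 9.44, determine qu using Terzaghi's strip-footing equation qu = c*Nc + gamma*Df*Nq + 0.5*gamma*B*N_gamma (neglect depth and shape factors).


Compute qu = c*Nc + gamma*Df*Nq + 0.5*gamma*B*N_gamma
Term 1: 14.2 * 19.32 = 274.344
Term 2: 21.0 * 2.2 * 9.6 = 443.52
Term 3: 0.5 * 21.0 * 3.9 * 9.44 = 386.568
qu = 274.344 + 443.52 + 386.568
qu = 1104.43 kPa


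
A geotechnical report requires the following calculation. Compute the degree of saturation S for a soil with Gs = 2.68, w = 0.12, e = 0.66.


Using S = Gs * w / e
S = 2.68 * 0.12 / 0.66
S = 0.4873


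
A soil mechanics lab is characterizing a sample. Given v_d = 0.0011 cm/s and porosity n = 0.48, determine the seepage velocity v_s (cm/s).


Result: 0.00229 cm/s

Derivation:
Using v_s = v_d / n
v_s = 0.0011 / 0.48
v_s = 0.00229 cm/s


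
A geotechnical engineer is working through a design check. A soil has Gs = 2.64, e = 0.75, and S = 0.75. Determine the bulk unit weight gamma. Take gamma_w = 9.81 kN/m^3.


Using gamma = gamma_w * (Gs + S*e) / (1 + e)
Numerator: Gs + S*e = 2.64 + 0.75*0.75 = 3.2025
Denominator: 1 + e = 1 + 0.75 = 1.75
gamma = 9.81 * 3.2025 / 1.75
gamma = 17.952 kN/m^3


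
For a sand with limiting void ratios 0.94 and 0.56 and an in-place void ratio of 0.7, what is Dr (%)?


Using Dr = (e_max - e) / (e_max - e_min) * 100
e_max - e = 0.94 - 0.7 = 0.24
e_max - e_min = 0.94 - 0.56 = 0.38
Dr = 0.24 / 0.38 * 100
Dr = 63.16 %


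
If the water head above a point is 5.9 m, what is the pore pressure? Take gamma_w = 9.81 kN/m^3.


Using u = gamma_w * h_w
u = 9.81 * 5.9
u = 57.88 kPa


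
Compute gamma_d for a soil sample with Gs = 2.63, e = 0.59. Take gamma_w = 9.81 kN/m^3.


Using gamma_d = Gs * gamma_w / (1 + e)
gamma_d = 2.63 * 9.81 / (1 + 0.59)
gamma_d = 2.63 * 9.81 / 1.59
gamma_d = 16.227 kN/m^3


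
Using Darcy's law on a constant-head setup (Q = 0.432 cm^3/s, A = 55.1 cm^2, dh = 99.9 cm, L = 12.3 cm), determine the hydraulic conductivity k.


Compute hydraulic gradient:
i = dh / L = 99.9 / 12.3 = 8.12195
Then apply Darcy's law:
k = Q / (A * i)
k = 0.432 / (55.1 * 8.12195)
k = 0.432 / 447.52
k = 0.000965 cm/s


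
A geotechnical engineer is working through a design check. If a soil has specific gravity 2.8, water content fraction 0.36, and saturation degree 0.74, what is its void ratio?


Using the relation e = Gs * w / S
e = 2.8 * 0.36 / 0.74
e = 1.3622


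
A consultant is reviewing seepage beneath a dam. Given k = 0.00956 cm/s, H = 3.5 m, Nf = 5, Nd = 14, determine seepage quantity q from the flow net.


Convert k to m/s for unit consistency with H:
k = 0.00956 cm/s = 0.00956 / 100 m/s = 9.56e-05 m/s
Using q = k * H * Nf / Nd
Nf / Nd = 5 / 14 = 0.3571
q = 9.56e-05 * 3.5 * 0.3571
q = 0.0001195 m^3/s per m


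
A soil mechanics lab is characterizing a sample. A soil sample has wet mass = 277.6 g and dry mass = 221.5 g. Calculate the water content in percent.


Result: 25.33 %

Derivation:
Using w = (m_wet - m_dry) / m_dry * 100
m_wet - m_dry = 277.6 - 221.5 = 56.1 g
w = 56.1 / 221.5 * 100
w = 25.33 %


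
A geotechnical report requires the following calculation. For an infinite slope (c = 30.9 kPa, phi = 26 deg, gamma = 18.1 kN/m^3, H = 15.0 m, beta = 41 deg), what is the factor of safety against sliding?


Using Fs = c / (gamma*H*sin(beta)*cos(beta)) + tan(phi)/tan(beta)
Cohesion contribution = 30.9 / (18.1*15.0*sin(41)*cos(41))
Cohesion contribution = 0.229861
Friction contribution = tan(26)/tan(41) = 0.561072
Fs = 0.229861 + 0.561072
Fs = 0.791


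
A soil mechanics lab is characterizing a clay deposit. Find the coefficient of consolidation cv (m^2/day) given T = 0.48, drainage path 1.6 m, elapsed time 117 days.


Result: 0.0105 m^2/day

Derivation:
Using cv = T * H_dr^2 / t
H_dr^2 = 1.6^2 = 2.56
cv = 0.48 * 2.56 / 117
cv = 0.0105 m^2/day


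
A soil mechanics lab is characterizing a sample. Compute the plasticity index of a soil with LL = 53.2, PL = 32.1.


Using PI = LL - PL
PI = 53.2 - 32.1
PI = 21.1


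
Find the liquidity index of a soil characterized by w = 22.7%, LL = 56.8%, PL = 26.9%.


Result: -0.14

Derivation:
First compute the plasticity index:
PI = LL - PL = 56.8 - 26.9 = 29.9
Then compute the liquidity index:
LI = (w - PL) / PI
LI = (22.7 - 26.9) / 29.9
LI = -0.14


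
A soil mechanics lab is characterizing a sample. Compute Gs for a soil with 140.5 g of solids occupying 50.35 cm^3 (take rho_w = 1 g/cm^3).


Using Gs = m_s / (V_s * rho_w)
Since rho_w = 1 g/cm^3:
Gs = 140.5 / 50.35
Gs = 2.79


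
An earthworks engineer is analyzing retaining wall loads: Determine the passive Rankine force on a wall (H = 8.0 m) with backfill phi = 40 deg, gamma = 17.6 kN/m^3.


Compute passive earth pressure coefficient:
Kp = tan^2(45 + phi/2) = tan^2(65.0) = 4.59891
Compute passive force:
Pp = 0.5 * Kp * gamma * H^2
Pp = 0.5 * 4.59891 * 17.6 * 8.0^2
Pp = 2590.11 kN/m


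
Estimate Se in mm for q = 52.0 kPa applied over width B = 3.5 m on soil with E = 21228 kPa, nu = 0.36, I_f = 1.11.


Using Se = q * B * (1 - nu^2) * I_f / E
1 - nu^2 = 1 - 0.36^2 = 0.8704
Se = 52.0 * 3.5 * 0.8704 * 1.11 / 21228
Se = 0.008283 m
Convert to mm: Se = 0.008283 * 1000 = 8.283 mm


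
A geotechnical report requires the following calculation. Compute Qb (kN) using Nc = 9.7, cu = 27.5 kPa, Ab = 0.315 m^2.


Using Qb = Nc * cu * Ab
Qb = 9.7 * 27.5 * 0.315
Qb = 84.03 kN


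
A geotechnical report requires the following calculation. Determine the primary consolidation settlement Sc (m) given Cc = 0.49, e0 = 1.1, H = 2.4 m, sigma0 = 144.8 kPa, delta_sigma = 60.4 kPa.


Result: 0.0848 m

Derivation:
Using Sc = Cc * H / (1 + e0) * log10((sigma0 + delta_sigma) / sigma0)
Stress ratio = (144.8 + 60.4) / 144.8 = 1.41713
log10(1.41713) = 0.151409
Cc * H / (1 + e0) = 0.49 * 2.4 / (1 + 1.1) = 0.56
Sc = 0.56 * 0.151409
Sc = 0.0848 m


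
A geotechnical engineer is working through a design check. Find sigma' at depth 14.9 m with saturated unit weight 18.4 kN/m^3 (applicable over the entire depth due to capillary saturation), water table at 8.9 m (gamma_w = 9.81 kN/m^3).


Total stress = gamma_sat * depth
sigma = 18.4 * 14.9 = 274.16 kPa
Pore water pressure u = gamma_w * (depth - d_wt)
u = 9.81 * (14.9 - 8.9) = 58.86 kPa
Effective stress = sigma - u
sigma' = 274.16 - 58.86 = 215.3 kPa


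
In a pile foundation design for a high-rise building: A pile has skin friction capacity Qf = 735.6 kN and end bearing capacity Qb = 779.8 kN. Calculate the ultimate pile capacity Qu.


Using Qu = Qf + Qb
Qu = 735.6 + 779.8
Qu = 1515.4 kN


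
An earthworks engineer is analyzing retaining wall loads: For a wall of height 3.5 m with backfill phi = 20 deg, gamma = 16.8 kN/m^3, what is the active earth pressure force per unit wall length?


Compute active earth pressure coefficient:
Ka = tan^2(45 - phi/2) = tan^2(35.0) = 0.490291
Compute active force:
Pa = 0.5 * Ka * gamma * H^2
Pa = 0.5 * 0.490291 * 16.8 * 3.5^2
Pa = 50.45 kN/m


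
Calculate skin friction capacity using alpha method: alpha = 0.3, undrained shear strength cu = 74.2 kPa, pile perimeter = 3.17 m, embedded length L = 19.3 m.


Using Qs = alpha * cu * perimeter * L
Qs = 0.3 * 74.2 * 3.17 * 19.3
Qs = 1361.89 kN


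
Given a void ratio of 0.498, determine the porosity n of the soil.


Result: 0.3324

Derivation:
Using the relation n = e / (1 + e)
n = 0.498 / (1 + 0.498)
n = 0.498 / 1.498
n = 0.3324


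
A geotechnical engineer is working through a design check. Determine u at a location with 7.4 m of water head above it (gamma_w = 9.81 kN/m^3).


Result: 72.59 kPa

Derivation:
Using u = gamma_w * h_w
u = 9.81 * 7.4
u = 72.59 kPa


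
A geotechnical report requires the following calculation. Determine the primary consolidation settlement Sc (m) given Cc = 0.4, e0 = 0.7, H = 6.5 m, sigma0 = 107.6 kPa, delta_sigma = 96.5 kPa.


Result: 0.4252 m

Derivation:
Using Sc = Cc * H / (1 + e0) * log10((sigma0 + delta_sigma) / sigma0)
Stress ratio = (107.6 + 96.5) / 107.6 = 1.89684
log10(1.89684) = 0.278031
Cc * H / (1 + e0) = 0.4 * 6.5 / (1 + 0.7) = 1.52941
Sc = 1.52941 * 0.278031
Sc = 0.4252 m


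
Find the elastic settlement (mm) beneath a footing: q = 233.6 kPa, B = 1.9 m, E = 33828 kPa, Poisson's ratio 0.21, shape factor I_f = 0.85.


Using Se = q * B * (1 - nu^2) * I_f / E
1 - nu^2 = 1 - 0.21^2 = 0.9559
Se = 233.6 * 1.9 * 0.9559 * 0.85 / 33828
Se = 0.010661 m
Convert to mm: Se = 0.010661 * 1000 = 10.661 mm


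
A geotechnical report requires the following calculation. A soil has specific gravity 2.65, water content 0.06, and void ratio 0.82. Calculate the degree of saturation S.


Using S = Gs * w / e
S = 2.65 * 0.06 / 0.82
S = 0.1939


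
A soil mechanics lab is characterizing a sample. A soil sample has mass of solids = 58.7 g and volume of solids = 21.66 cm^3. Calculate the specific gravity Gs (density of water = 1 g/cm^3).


Using Gs = m_s / (V_s * rho_w)
Since rho_w = 1 g/cm^3:
Gs = 58.7 / 21.66
Gs = 2.71


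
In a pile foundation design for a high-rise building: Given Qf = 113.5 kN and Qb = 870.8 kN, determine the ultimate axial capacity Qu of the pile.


Result: 984.3 kN

Derivation:
Using Qu = Qf + Qb
Qu = 113.5 + 870.8
Qu = 984.3 kN


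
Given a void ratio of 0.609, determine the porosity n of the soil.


Result: 0.3785

Derivation:
Using the relation n = e / (1 + e)
n = 0.609 / (1 + 0.609)
n = 0.609 / 1.609
n = 0.3785


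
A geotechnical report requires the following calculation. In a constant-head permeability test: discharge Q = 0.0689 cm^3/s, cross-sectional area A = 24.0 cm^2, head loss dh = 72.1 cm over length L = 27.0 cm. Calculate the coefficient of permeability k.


Compute hydraulic gradient:
i = dh / L = 72.1 / 27.0 = 2.67037
Then apply Darcy's law:
k = Q / (A * i)
k = 0.0689 / (24.0 * 2.67037)
k = 0.0689 / 64.0889
k = 0.001075 cm/s


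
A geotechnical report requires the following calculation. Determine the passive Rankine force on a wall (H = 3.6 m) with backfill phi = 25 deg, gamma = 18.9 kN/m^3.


Compute passive earth pressure coefficient:
Kp = tan^2(45 + phi/2) = tan^2(57.5) = 2.463913
Compute passive force:
Pp = 0.5 * Kp * gamma * H^2
Pp = 0.5 * 2.463913 * 18.9 * 3.6^2
Pp = 301.76 kN/m


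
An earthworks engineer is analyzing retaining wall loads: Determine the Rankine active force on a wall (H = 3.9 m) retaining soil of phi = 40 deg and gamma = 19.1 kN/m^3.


Result: 31.58 kN/m

Derivation:
Compute active earth pressure coefficient:
Ka = tan^2(45 - phi/2) = tan^2(25.0) = 0.217443
Compute active force:
Pa = 0.5 * Ka * gamma * H^2
Pa = 0.5 * 0.217443 * 19.1 * 3.9^2
Pa = 31.58 kN/m


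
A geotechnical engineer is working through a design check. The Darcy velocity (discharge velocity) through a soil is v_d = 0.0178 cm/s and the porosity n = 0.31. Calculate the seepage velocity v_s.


Result: 0.05742 cm/s

Derivation:
Using v_s = v_d / n
v_s = 0.0178 / 0.31
v_s = 0.05742 cm/s


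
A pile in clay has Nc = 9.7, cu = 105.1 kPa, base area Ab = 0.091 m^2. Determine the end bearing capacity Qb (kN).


Result: 92.77 kN

Derivation:
Using Qb = Nc * cu * Ab
Qb = 9.7 * 105.1 * 0.091
Qb = 92.77 kN


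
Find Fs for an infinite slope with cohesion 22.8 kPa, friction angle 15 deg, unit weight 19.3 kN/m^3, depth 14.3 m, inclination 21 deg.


Result: 0.945

Derivation:
Using Fs = c / (gamma*H*sin(beta)*cos(beta)) + tan(phi)/tan(beta)
Cohesion contribution = 22.8 / (19.3*14.3*sin(21)*cos(21))
Cohesion contribution = 0.246922
Friction contribution = tan(15)/tan(21) = 0.698032
Fs = 0.246922 + 0.698032
Fs = 0.945


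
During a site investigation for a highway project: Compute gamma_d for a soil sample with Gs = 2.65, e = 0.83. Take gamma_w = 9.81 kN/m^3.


Result: 14.206 kN/m^3

Derivation:
Using gamma_d = Gs * gamma_w / (1 + e)
gamma_d = 2.65 * 9.81 / (1 + 0.83)
gamma_d = 2.65 * 9.81 / 1.83
gamma_d = 14.206 kN/m^3


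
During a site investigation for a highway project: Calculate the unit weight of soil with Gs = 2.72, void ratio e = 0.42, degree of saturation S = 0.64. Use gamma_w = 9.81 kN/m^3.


Using gamma = gamma_w * (Gs + S*e) / (1 + e)
Numerator: Gs + S*e = 2.72 + 0.64*0.42 = 2.9888
Denominator: 1 + e = 1 + 0.42 = 1.42
gamma = 9.81 * 2.9888 / 1.42
gamma = 20.648 kN/m^3


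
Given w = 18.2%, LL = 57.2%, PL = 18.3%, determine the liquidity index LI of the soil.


First compute the plasticity index:
PI = LL - PL = 57.2 - 18.3 = 38.9
Then compute the liquidity index:
LI = (w - PL) / PI
LI = (18.2 - 18.3) / 38.9
LI = -0.003


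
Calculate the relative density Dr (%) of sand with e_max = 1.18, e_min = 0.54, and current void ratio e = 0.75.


Result: 67.19 %

Derivation:
Using Dr = (e_max - e) / (e_max - e_min) * 100
e_max - e = 1.18 - 0.75 = 0.43
e_max - e_min = 1.18 - 0.54 = 0.64
Dr = 0.43 / 0.64 * 100
Dr = 67.19 %


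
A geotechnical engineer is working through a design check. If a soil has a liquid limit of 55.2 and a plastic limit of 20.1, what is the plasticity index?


Using PI = LL - PL
PI = 55.2 - 20.1
PI = 35.1


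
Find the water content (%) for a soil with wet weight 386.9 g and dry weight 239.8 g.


Using w = (m_wet - m_dry) / m_dry * 100
m_wet - m_dry = 386.9 - 239.8 = 147.1 g
w = 147.1 / 239.8 * 100
w = 61.34 %


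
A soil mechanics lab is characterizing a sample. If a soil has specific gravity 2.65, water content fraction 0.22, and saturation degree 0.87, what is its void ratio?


Using the relation e = Gs * w / S
e = 2.65 * 0.22 / 0.87
e = 0.6701


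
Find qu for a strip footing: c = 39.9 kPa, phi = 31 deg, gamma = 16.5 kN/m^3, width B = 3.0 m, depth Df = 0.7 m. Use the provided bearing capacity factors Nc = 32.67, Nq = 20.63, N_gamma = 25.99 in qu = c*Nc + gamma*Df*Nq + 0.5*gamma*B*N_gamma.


Result: 2185.06 kPa

Derivation:
Compute qu = c*Nc + gamma*Df*Nq + 0.5*gamma*B*N_gamma
Term 1: 39.9 * 32.67 = 1303.533
Term 2: 16.5 * 0.7 * 20.63 = 238.2765
Term 3: 0.5 * 16.5 * 3.0 * 25.99 = 643.2525
qu = 1303.533 + 238.2765 + 643.2525
qu = 2185.06 kPa


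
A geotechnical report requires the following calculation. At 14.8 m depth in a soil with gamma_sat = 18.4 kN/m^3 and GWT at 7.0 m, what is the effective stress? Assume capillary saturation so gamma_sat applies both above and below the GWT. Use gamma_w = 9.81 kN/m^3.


Total stress = gamma_sat * depth
sigma = 18.4 * 14.8 = 272.32 kPa
Pore water pressure u = gamma_w * (depth - d_wt)
u = 9.81 * (14.8 - 7.0) = 76.518 kPa
Effective stress = sigma - u
sigma' = 272.32 - 76.518 = 195.8 kPa


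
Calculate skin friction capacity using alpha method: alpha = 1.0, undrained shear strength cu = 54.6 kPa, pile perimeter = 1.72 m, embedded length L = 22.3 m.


Using Qs = alpha * cu * perimeter * L
Qs = 1.0 * 54.6 * 1.72 * 22.3
Qs = 2094.24 kN


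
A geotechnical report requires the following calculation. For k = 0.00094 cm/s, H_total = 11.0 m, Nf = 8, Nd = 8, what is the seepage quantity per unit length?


Convert k to m/s for unit consistency with H:
k = 0.00094 cm/s = 0.00094 / 100 m/s = 9.4e-06 m/s
Using q = k * H * Nf / Nd
Nf / Nd = 8 / 8 = 1.0
q = 9.4e-06 * 11.0 * 1.0
q = 0.0001034 m^3/s per m


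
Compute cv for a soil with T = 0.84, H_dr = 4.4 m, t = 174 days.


Using cv = T * H_dr^2 / t
H_dr^2 = 4.4^2 = 19.36
cv = 0.84 * 19.36 / 174
cv = 0.09346 m^2/day


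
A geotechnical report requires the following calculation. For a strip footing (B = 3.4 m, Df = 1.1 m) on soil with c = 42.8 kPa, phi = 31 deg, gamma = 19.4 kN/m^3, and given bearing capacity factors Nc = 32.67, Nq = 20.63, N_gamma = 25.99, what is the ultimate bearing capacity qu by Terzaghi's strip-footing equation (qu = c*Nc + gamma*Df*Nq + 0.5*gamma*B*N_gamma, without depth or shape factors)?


Compute qu = c*Nc + gamma*Df*Nq + 0.5*gamma*B*N_gamma
Term 1: 42.8 * 32.67 = 1398.276
Term 2: 19.4 * 1.1 * 20.63 = 440.2442
Term 3: 0.5 * 19.4 * 3.4 * 25.99 = 857.1502
qu = 1398.276 + 440.2442 + 857.1502
qu = 2695.67 kPa


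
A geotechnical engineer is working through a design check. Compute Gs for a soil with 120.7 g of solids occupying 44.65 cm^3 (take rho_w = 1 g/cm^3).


Result: 2.703

Derivation:
Using Gs = m_s / (V_s * rho_w)
Since rho_w = 1 g/cm^3:
Gs = 120.7 / 44.65
Gs = 2.703


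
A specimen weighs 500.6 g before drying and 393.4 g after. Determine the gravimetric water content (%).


Result: 27.25 %

Derivation:
Using w = (m_wet - m_dry) / m_dry * 100
m_wet - m_dry = 500.6 - 393.4 = 107.2 g
w = 107.2 / 393.4 * 100
w = 27.25 %


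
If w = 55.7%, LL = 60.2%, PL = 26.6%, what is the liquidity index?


First compute the plasticity index:
PI = LL - PL = 60.2 - 26.6 = 33.6
Then compute the liquidity index:
LI = (w - PL) / PI
LI = (55.7 - 26.6) / 33.6
LI = 0.866


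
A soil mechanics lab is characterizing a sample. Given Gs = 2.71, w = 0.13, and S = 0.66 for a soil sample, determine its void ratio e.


Result: 0.5338

Derivation:
Using the relation e = Gs * w / S
e = 2.71 * 0.13 / 0.66
e = 0.5338


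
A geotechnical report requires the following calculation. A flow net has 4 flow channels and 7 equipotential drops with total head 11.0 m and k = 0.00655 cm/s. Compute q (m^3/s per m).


Result: 0.0004117 m^3/s per m

Derivation:
Convert k to m/s for unit consistency with H:
k = 0.00655 cm/s = 0.00655 / 100 m/s = 6.55e-05 m/s
Using q = k * H * Nf / Nd
Nf / Nd = 4 / 7 = 0.5714
q = 6.55e-05 * 11.0 * 0.5714
q = 0.0004117 m^3/s per m


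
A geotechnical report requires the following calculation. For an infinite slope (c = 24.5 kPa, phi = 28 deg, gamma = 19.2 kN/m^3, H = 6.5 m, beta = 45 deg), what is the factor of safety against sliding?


Using Fs = c / (gamma*H*sin(beta)*cos(beta)) + tan(phi)/tan(beta)
Cohesion contribution = 24.5 / (19.2*6.5*sin(45)*cos(45))
Cohesion contribution = 0.392628
Friction contribution = tan(28)/tan(45) = 0.531709
Fs = 0.392628 + 0.531709
Fs = 0.924


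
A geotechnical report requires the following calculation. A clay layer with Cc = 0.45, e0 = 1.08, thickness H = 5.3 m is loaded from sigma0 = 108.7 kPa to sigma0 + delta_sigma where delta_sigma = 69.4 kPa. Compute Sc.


Using Sc = Cc * H / (1 + e0) * log10((sigma0 + delta_sigma) / sigma0)
Stress ratio = (108.7 + 69.4) / 108.7 = 1.63845
log10(1.63845) = 0.214434
Cc * H / (1 + e0) = 0.45 * 5.3 / (1 + 1.08) = 1.14663
Sc = 1.14663 * 0.214434
Sc = 0.2459 m


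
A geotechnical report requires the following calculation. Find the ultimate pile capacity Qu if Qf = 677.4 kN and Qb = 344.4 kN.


Result: 1021.8 kN

Derivation:
Using Qu = Qf + Qb
Qu = 677.4 + 344.4
Qu = 1021.8 kN


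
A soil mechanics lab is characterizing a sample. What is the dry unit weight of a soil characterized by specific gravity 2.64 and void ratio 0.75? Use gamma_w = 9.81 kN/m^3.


Using gamma_d = Gs * gamma_w / (1 + e)
gamma_d = 2.64 * 9.81 / (1 + 0.75)
gamma_d = 2.64 * 9.81 / 1.75
gamma_d = 14.799 kN/m^3


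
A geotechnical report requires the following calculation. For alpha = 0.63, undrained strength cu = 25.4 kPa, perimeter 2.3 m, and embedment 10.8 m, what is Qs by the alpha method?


Using Qs = alpha * cu * perimeter * L
Qs = 0.63 * 25.4 * 2.3 * 10.8
Qs = 397.49 kN


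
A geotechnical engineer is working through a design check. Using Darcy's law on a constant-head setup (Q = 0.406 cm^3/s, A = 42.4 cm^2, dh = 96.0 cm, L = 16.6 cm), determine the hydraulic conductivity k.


Compute hydraulic gradient:
i = dh / L = 96.0 / 16.6 = 5.78313
Then apply Darcy's law:
k = Q / (A * i)
k = 0.406 / (42.4 * 5.78313)
k = 0.406 / 245.205
k = 0.001656 cm/s


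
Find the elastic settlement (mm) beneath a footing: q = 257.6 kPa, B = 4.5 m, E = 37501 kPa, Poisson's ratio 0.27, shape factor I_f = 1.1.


Using Se = q * B * (1 - nu^2) * I_f / E
1 - nu^2 = 1 - 0.27^2 = 0.9271
Se = 257.6 * 4.5 * 0.9271 * 1.1 / 37501
Se = 0.031524 m
Convert to mm: Se = 0.031524 * 1000 = 31.524 mm


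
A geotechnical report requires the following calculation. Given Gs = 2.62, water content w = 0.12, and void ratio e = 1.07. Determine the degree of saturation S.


Result: 0.2938

Derivation:
Using S = Gs * w / e
S = 2.62 * 0.12 / 1.07
S = 0.2938


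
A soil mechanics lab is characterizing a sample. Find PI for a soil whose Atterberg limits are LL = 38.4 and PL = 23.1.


Result: 15.3

Derivation:
Using PI = LL - PL
PI = 38.4 - 23.1
PI = 15.3


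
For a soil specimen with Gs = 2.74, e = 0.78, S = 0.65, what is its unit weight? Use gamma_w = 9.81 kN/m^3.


Using gamma = gamma_w * (Gs + S*e) / (1 + e)
Numerator: Gs + S*e = 2.74 + 0.65*0.78 = 3.247
Denominator: 1 + e = 1 + 0.78 = 1.78
gamma = 9.81 * 3.247 / 1.78
gamma = 17.895 kN/m^3


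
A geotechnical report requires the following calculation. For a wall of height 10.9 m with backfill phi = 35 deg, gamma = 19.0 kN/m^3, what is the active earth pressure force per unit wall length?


Compute active earth pressure coefficient:
Ka = tan^2(45 - phi/2) = tan^2(27.5) = 0.27099
Compute active force:
Pa = 0.5 * Ka * gamma * H^2
Pa = 0.5 * 0.27099 * 19.0 * 10.9^2
Pa = 305.87 kN/m


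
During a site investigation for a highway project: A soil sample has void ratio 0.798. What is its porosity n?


Using the relation n = e / (1 + e)
n = 0.798 / (1 + 0.798)
n = 0.798 / 1.798
n = 0.4438


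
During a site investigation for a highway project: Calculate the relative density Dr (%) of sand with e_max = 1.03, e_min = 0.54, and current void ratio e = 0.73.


Result: 61.22 %

Derivation:
Using Dr = (e_max - e) / (e_max - e_min) * 100
e_max - e = 1.03 - 0.73 = 0.3
e_max - e_min = 1.03 - 0.54 = 0.49
Dr = 0.3 / 0.49 * 100
Dr = 61.22 %


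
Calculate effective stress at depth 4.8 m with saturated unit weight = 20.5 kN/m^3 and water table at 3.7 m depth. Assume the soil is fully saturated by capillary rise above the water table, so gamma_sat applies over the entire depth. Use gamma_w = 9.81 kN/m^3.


Total stress = gamma_sat * depth
sigma = 20.5 * 4.8 = 98.4 kPa
Pore water pressure u = gamma_w * (depth - d_wt)
u = 9.81 * (4.8 - 3.7) = 10.791 kPa
Effective stress = sigma - u
sigma' = 98.4 - 10.791 = 87.61 kPa


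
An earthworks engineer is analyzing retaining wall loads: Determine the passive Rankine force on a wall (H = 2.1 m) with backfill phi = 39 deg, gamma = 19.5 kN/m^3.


Compute passive earth pressure coefficient:
Kp = tan^2(45 + phi/2) = tan^2(64.5) = 4.395495
Compute passive force:
Pp = 0.5 * Kp * gamma * H^2
Pp = 0.5 * 4.395495 * 19.5 * 2.1^2
Pp = 189.0 kN/m


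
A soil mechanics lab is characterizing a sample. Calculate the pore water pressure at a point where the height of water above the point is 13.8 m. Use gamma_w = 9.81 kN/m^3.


Using u = gamma_w * h_w
u = 9.81 * 13.8
u = 135.38 kPa


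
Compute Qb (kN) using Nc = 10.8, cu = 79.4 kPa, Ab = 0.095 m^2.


Using Qb = Nc * cu * Ab
Qb = 10.8 * 79.4 * 0.095
Qb = 81.46 kN


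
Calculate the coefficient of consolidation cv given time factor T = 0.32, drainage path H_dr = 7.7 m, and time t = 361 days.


Result: 0.05256 m^2/day

Derivation:
Using cv = T * H_dr^2 / t
H_dr^2 = 7.7^2 = 59.29
cv = 0.32 * 59.29 / 361
cv = 0.05256 m^2/day


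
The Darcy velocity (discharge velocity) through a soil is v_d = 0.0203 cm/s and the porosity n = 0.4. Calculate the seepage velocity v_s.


Result: 0.05075 cm/s

Derivation:
Using v_s = v_d / n
v_s = 0.0203 / 0.4
v_s = 0.05075 cm/s


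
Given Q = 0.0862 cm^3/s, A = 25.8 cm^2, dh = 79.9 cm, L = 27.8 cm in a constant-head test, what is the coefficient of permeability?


Compute hydraulic gradient:
i = dh / L = 79.9 / 27.8 = 2.8741
Then apply Darcy's law:
k = Q / (A * i)
k = 0.0862 / (25.8 * 2.8741)
k = 0.0862 / 74.1518
k = 0.001162 cm/s


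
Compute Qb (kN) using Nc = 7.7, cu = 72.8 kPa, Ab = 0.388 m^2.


Result: 217.5 kN

Derivation:
Using Qb = Nc * cu * Ab
Qb = 7.7 * 72.8 * 0.388
Qb = 217.5 kN


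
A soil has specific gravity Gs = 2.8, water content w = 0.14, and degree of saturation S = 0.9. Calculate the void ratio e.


Using the relation e = Gs * w / S
e = 2.8 * 0.14 / 0.9
e = 0.4356


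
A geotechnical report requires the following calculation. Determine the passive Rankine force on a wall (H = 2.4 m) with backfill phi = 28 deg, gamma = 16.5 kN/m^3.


Compute passive earth pressure coefficient:
Kp = tan^2(45 + phi/2) = tan^2(59.0) = 2.769826
Compute passive force:
Pp = 0.5 * Kp * gamma * H^2
Pp = 0.5 * 2.769826 * 16.5 * 2.4^2
Pp = 131.62 kN/m
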